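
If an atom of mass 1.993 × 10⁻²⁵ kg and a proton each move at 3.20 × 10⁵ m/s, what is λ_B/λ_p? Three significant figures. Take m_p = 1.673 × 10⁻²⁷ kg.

At fixed v, p = mv so λ = h/(mv) ∝ 1/m.
λ_B/λ_p = m_p/m_B = 1.673 × 10⁻²⁷/1.993 × 10⁻²⁵ = 8.39 × 10⁻³.

λ_B/λ_p = 8.39 × 10⁻³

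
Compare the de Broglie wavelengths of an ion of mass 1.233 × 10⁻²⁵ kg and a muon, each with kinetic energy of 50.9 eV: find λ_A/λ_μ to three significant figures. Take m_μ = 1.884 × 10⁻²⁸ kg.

λ_A/λ_μ = 0.0391

At fixed KE, p = √(2mKE) so λ = h/p ∝ 1/√m.
λ_A/λ_μ = √(m_μ/m_A) = √(1.884 × 10⁻²⁸/1.233 × 10⁻²⁵) = √(1.528 × 10⁻³) = 0.0391.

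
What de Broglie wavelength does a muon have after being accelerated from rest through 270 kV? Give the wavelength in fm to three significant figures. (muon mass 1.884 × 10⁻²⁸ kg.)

λ = 164 fm

KE = eV = 1.602 × 10⁻¹⁹ × 2.700 × 10⁵ = 4.325 × 10⁻¹⁴ J.
p = √(2mKE) = √(2 × 1.884 × 10⁻²⁸ × 4.325 × 10⁻¹⁴) = 4.037 × 10⁻²¹ kg·m/s.
λ = h/p = 6.626 × 10⁻³⁴ / 4.037 × 10⁻²¹ = 1.64 × 10⁻¹³ m = 164 fm.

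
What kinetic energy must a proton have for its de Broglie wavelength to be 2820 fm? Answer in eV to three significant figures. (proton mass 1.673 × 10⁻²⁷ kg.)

p = h/λ = 6.626 × 10⁻³⁴ / 2.820 × 10⁻¹² = 2.350 × 10⁻²² kg·m/s.
KE = p²/(2m) = (2.350 × 10⁻²²)² / (2 × 1.673 × 10⁻²⁷) = 1.650 × 10⁻¹⁷ J = 103 eV.

KE = 103 eV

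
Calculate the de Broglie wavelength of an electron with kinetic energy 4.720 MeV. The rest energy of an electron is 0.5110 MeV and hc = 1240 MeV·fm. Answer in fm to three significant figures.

Total energy E = KE + m₀c² = 4.720 + 0.5110 = 5.2310 MeV.
(pc)² = E² − (m₀c²)² = (5.2310)² − (0.5110)² = 27.10 MeV², so pc = 5.206 MeV.
λ = hc/(pc) = 1240 MeV·fm / 5.206 MeV = 238 fm.

λ = 238 fm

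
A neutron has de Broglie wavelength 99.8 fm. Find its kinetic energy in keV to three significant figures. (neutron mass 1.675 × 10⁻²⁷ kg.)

p = h/λ = 6.626 × 10⁻³⁴ / 9.980 × 10⁻¹⁴ = 6.639 × 10⁻²¹ kg·m/s.
KE = p²/(2m) = (6.639 × 10⁻²¹)² / (2 × 1.675 × 10⁻²⁷) = 1.316 × 10⁻¹⁴ J = 82.1 keV.

KE = 82.1 keV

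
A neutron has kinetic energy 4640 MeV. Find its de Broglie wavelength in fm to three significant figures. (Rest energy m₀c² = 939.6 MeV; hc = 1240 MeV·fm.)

λ = 0.225 fm

Total energy E = KE + m₀c² = 4640 + 939.6 = 5579.6 MeV.
(pc)² = E² − (m₀c²)² = (5579.6)² − (939.6)² = 3.025 × 10⁷ MeV², so pc = 5500 MeV.
λ = hc/(pc) = 1240 MeV·fm / 5500 MeV = 0.225 fm.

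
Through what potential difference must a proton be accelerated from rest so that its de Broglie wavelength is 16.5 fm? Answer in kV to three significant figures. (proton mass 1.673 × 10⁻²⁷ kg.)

V = 3010 kV

p = h/λ = 6.626 × 10⁻³⁴ / 1.650 × 10⁻¹⁴ = 4.016 × 10⁻²⁰ kg·m/s.
KE = p²/(2m) = 4.820 × 10⁻¹³ J.
V = KE/e = 4.820 × 10⁻¹³ / (1.602 × 10⁻¹⁹) = 3010 kV.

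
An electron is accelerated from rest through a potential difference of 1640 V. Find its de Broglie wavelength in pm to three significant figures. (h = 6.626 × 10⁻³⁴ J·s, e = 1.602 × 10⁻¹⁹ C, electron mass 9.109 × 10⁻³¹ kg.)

λ = 30.3 pm

KE = eV = 1.602 × 10⁻¹⁹ × 1640 = 2.627 × 10⁻¹⁶ J.
p = √(2mKE) = √(2 × 9.109 × 10⁻³¹ × 2.627 × 10⁻¹⁶) = 2.188 × 10⁻²³ kg·m/s.
λ = h/p = 6.626 × 10⁻³⁴ / 2.188 × 10⁻²³ = 3.03 × 10⁻¹¹ m = 30.3 pm.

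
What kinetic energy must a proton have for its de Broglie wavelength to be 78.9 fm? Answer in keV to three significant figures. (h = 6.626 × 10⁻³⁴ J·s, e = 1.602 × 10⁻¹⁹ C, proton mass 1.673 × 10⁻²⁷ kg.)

p = h/λ = 6.626 × 10⁻³⁴ / 7.890 × 10⁻¹⁴ = 8.398 × 10⁻²¹ kg·m/s.
KE = p²/(2m) = (8.398 × 10⁻²¹)² / (2 × 1.673 × 10⁻²⁷) = 2.108 × 10⁻¹⁴ J = 132 keV.

KE = 132 keV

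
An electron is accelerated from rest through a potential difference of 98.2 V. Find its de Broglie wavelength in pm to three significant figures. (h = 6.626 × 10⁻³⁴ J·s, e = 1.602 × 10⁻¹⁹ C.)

λ = 124 pm

KE = eV = 1.602 × 10⁻¹⁹ × 98.20 = 1.573 × 10⁻¹⁷ J.
p = √(2mKE) = √(2 × 9.109 × 10⁻³¹ × 1.573 × 10⁻¹⁷) = 5.353 × 10⁻²⁴ kg·m/s.
λ = h/p = 6.626 × 10⁻³⁴ / 5.353 × 10⁻²⁴ = 1.24 × 10⁻¹⁰ m = 124 pm.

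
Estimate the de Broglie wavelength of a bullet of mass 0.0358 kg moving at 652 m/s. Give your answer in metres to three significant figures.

λ = 2.84 × 10⁻³⁵ m

p = mv = 0.0358 × 652 = 2.334 × 10¹ kg·m/s.
λ = h/p = 6.626 × 10⁻³⁴ / 2.334 × 10¹ = 2.84 × 10⁻³⁵ m.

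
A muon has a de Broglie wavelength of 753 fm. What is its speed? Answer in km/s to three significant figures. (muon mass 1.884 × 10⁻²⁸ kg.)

v = 4670 km/s

p = h/λ = 6.626 × 10⁻³⁴ / 7.530 × 10⁻¹³ = 8.799 × 10⁻²² kg·m/s.
v = p/m = 8.799 × 10⁻²² / 1.884 × 10⁻²⁸ = 4.67 × 10⁶ m/s = 4670 km/s.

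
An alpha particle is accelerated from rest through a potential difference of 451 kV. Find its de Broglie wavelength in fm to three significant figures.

λ = 15.1 fm

KE = 2eV = 2 × 1.602 × 10⁻¹⁹ × 4.510 × 10⁵ = 1.445 × 10⁻¹³ J.
p = √(2mKE) = √(2 × 6.645 × 10⁻²⁷ × 1.445 × 10⁻¹³) = 4.382 × 10⁻²⁰ kg·m/s.
λ = h/p = 6.626 × 10⁻³⁴ / 4.382 × 10⁻²⁰ = 1.51 × 10⁻¹⁴ m = 15.1 fm.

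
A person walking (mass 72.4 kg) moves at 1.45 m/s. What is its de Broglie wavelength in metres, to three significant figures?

p = mv = 72.4 × 1.45 = 1.050 × 10² kg·m/s.
λ = h/p = 6.626 × 10⁻³⁴ / 1.050 × 10² = 6.31 × 10⁻³⁶ m.

λ = 6.31 × 10⁻³⁶ m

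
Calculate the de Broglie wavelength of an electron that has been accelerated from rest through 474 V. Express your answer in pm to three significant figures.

λ = 56.3 pm

KE = eV = 1.602 × 10⁻¹⁹ × 474.0 = 7.593 × 10⁻¹⁷ J.
p = √(2mKE) = √(2 × 9.109 × 10⁻³¹ × 7.593 × 10⁻¹⁷) = 1.176 × 10⁻²³ kg·m/s.
λ = h/p = 6.626 × 10⁻³⁴ / 1.176 × 10⁻²³ = 5.63 × 10⁻¹¹ m = 56.3 pm.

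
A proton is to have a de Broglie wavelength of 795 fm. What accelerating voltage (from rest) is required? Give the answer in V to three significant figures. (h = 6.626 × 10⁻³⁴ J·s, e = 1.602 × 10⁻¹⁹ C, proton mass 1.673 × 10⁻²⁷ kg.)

p = h/λ = 6.626 × 10⁻³⁴ / 7.950 × 10⁻¹³ = 8.335 × 10⁻²² kg·m/s.
KE = p²/(2m) = 2.076 × 10⁻¹⁶ J.
V = KE/e = 2.076 × 10⁻¹⁶ / (1.602 × 10⁻¹⁹) = 1300 V.

V = 1300 V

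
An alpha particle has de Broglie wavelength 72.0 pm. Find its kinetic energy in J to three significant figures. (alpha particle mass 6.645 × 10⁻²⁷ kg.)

p = h/λ = 6.626 × 10⁻³⁴ / 7.200 × 10⁻¹¹ = 9.203 × 10⁻²⁴ kg·m/s.
KE = p²/(2m) = (9.203 × 10⁻²⁴)² / (2 × 6.645 × 10⁻²⁷) = 6.373 × 10⁻²¹ J = 6.37 × 10⁻²¹ J.

KE = 6.37 × 10⁻²¹ J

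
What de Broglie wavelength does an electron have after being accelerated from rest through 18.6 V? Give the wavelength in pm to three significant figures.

KE = eV = 1.602 × 10⁻¹⁹ × 18.60 = 2.980 × 10⁻¹⁸ J.
p = √(2mKE) = √(2 × 9.109 × 10⁻³¹ × 2.980 × 10⁻¹⁸) = 2.330 × 10⁻²⁴ kg·m/s.
λ = h/p = 6.626 × 10⁻³⁴ / 2.330 × 10⁻²⁴ = 2.84 × 10⁻¹⁰ m = 284 pm.

λ = 284 pm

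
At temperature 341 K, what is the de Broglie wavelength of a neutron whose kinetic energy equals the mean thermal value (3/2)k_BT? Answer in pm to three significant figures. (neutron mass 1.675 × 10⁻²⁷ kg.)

λ = 136 pm

KE = (3/2)k_BT = 1.5 × 1.381 × 10⁻²³ × 341 = 7.064 × 10⁻²¹ J.
p = √(2mKE) = √(2 × 1.675 × 10⁻²⁷ × 7.064 × 10⁻²¹) = 4.865 × 10⁻²⁴ kg·m/s.
λ = h/p = 1.36 × 10⁻¹⁰ m = 136 pm.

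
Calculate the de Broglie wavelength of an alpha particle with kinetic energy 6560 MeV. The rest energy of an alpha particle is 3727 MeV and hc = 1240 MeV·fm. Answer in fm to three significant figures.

Total energy E = KE + m₀c² = 6560 + 3727 = 10287 MeV.
(pc)² = E² − (m₀c²)² = (10287)² − (3727)² = 9.193 × 10⁷ MeV², so pc = 9588 MeV.
λ = hc/(pc) = 1240 MeV·fm / 9588 MeV = 0.129 fm.

λ = 0.129 fm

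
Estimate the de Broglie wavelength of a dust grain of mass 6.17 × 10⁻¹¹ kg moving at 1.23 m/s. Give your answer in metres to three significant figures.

λ = 8.73 × 10⁻²⁴ m

p = mv = 6.17 × 10⁻¹¹ × 1.23 = 7.589 × 10⁻¹¹ kg·m/s.
λ = h/p = 6.626 × 10⁻³⁴ / 7.589 × 10⁻¹¹ = 8.73 × 10⁻²⁴ m.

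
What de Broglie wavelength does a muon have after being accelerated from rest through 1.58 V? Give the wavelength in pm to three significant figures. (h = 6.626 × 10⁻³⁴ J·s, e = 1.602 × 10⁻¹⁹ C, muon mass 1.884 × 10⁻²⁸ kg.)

KE = eV = 1.602 × 10⁻¹⁹ × 1.580 = 2.531 × 10⁻¹⁹ J.
p = √(2mKE) = √(2 × 1.884 × 10⁻²⁸ × 2.531 × 10⁻¹⁹) = 9.766 × 10⁻²⁴ kg·m/s.
λ = h/p = 6.626 × 10⁻³⁴ / 9.766 × 10⁻²⁴ = 6.78 × 10⁻¹¹ m = 67.8 pm.

λ = 67.8 pm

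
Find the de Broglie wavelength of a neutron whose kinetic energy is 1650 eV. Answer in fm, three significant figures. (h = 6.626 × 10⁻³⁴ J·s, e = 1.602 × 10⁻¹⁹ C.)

KE = 1650 eV = 2.643 × 10⁻¹⁶ J.
p = √(2mKE) = √(2 × 1.675 × 10⁻²⁷ × 2.643 × 10⁻¹⁶) = 9.410 × 10⁻²² kg·m/s.
λ = h/p = 6.626 × 10⁻³⁴ / 9.410 × 10⁻²² = 7.04 × 10⁻¹³ m = 704 fm.

λ = 704 fm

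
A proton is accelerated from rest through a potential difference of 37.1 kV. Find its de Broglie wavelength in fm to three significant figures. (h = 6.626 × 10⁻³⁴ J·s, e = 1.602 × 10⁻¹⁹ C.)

KE = eV = 1.602 × 10⁻¹⁹ × 3.710 × 10⁴ = 5.943 × 10⁻¹⁵ J.
p = √(2mKE) = √(2 × 1.673 × 10⁻²⁷ × 5.943 × 10⁻¹⁵) = 4.459 × 10⁻²¹ kg·m/s.
λ = h/p = 6.626 × 10⁻³⁴ / 4.459 × 10⁻²¹ = 1.49 × 10⁻¹³ m = 149 fm.

λ = 149 fm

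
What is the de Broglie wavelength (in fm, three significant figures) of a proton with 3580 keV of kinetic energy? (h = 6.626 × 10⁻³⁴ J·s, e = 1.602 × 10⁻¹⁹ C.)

KE = 3580 keV = 5.735 × 10⁻¹³ J.
p = √(2mKE) = √(2 × 1.673 × 10⁻²⁷ × 5.735 × 10⁻¹³) = 4.381 × 10⁻²⁰ kg·m/s.
λ = h/p = 6.626 × 10⁻³⁴ / 4.381 × 10⁻²⁰ = 1.51 × 10⁻¹⁴ m = 15.1 fm.

λ = 15.1 fm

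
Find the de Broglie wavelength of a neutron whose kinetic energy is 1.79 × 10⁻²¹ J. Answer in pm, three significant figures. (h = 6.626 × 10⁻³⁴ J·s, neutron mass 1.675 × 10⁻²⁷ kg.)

λ = 271 pm

p = √(2mKE) = √(2 × 1.675 × 10⁻²⁷ × 1.790 × 10⁻²¹) = 2.449 × 10⁻²⁴ kg·m/s.
λ = h/p = 6.626 × 10⁻³⁴ / 2.449 × 10⁻²⁴ = 2.71 × 10⁻¹⁰ m = 271 pm.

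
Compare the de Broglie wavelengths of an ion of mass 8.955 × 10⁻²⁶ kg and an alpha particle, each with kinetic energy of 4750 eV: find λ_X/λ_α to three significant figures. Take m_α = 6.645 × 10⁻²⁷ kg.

At fixed KE, p = √(2mKE) so λ = h/p ∝ 1/√m.
λ_X/λ_α = √(m_α/m_X) = √(6.645 × 10⁻²⁷/8.955 × 10⁻²⁶) = √(0.07420) = 0.272.

λ_X/λ_α = 0.272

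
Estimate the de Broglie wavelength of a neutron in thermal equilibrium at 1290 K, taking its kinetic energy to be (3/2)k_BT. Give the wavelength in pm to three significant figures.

λ = 70.0 pm

KE = (3/2)k_BT = 1.5 × 1.381 × 10⁻²³ × 1290 = 2.672 × 10⁻²⁰ J.
p = √(2mKE) = √(2 × 1.675 × 10⁻²⁷ × 2.672 × 10⁻²⁰) = 9.461 × 10⁻²⁴ kg·m/s.
λ = h/p = 7.00 × 10⁻¹¹ m = 70.0 pm.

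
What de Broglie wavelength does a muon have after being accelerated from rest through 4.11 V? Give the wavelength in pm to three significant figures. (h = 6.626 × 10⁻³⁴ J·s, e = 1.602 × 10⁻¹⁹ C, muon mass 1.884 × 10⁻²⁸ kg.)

λ = 42.1 pm

KE = eV = 1.602 × 10⁻¹⁹ × 4.110 = 6.584 × 10⁻¹⁹ J.
p = √(2mKE) = √(2 × 1.884 × 10⁻²⁸ × 6.584 × 10⁻¹⁹) = 1.575 × 10⁻²³ kg·m/s.
λ = h/p = 6.626 × 10⁻³⁴ / 1.575 × 10⁻²³ = 4.21 × 10⁻¹¹ m = 42.1 pm.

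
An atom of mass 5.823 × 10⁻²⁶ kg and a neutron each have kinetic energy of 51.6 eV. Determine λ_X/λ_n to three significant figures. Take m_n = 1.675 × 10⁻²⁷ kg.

At fixed KE, p = √(2mKE) so λ = h/p ∝ 1/√m.
λ_X/λ_n = √(m_n/m_X) = √(1.675 × 10⁻²⁷/5.823 × 10⁻²⁶) = √(0.02877) = 0.170.

λ_X/λ_n = 0.170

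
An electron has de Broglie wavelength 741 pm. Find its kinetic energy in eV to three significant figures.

KE = 2.74 eV

p = h/λ = 6.626 × 10⁻³⁴ / 7.410 × 10⁻¹⁰ = 8.942 × 10⁻²⁵ kg·m/s.
KE = p²/(2m) = (8.942 × 10⁻²⁵)² / (2 × 9.109 × 10⁻³¹) = 4.389 × 10⁻¹⁹ J = 2.74 eV.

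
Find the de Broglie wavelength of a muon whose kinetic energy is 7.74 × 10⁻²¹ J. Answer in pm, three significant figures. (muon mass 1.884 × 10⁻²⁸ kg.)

p = √(2mKE) = √(2 × 1.884 × 10⁻²⁸ × 7.740 × 10⁻²¹) = 1.708 × 10⁻²⁴ kg·m/s.
λ = h/p = 6.626 × 10⁻³⁴ / 1.708 × 10⁻²⁴ = 3.88 × 10⁻¹⁰ m = 388 pm.

λ = 388 pm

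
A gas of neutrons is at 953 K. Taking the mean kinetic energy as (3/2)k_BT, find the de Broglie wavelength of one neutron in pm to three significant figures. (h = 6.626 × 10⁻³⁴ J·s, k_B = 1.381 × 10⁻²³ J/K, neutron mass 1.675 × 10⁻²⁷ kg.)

λ = 81.5 pm

KE = (3/2)k_BT = 1.5 × 1.381 × 10⁻²³ × 953 = 1.974 × 10⁻²⁰ J.
p = √(2mKE) = √(2 × 1.675 × 10⁻²⁷ × 1.974 × 10⁻²⁰) = 8.132 × 10⁻²⁴ kg·m/s.
λ = h/p = 8.15 × 10⁻¹¹ m = 81.5 pm.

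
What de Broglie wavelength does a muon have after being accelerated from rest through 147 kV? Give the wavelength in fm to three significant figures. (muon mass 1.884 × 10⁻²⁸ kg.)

KE = eV = 1.602 × 10⁻¹⁹ × 1.470 × 10⁵ = 2.355 × 10⁻¹⁴ J.
p = √(2mKE) = √(2 × 1.884 × 10⁻²⁸ × 2.355 × 10⁻¹⁴) = 2.979 × 10⁻²¹ kg·m/s.
λ = h/p = 6.626 × 10⁻³⁴ / 2.979 × 10⁻²¹ = 2.22 × 10⁻¹³ m = 222 fm.

λ = 222 fm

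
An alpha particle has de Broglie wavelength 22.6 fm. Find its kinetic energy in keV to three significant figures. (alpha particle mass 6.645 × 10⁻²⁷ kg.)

KE = 404 keV

p = h/λ = 6.626 × 10⁻³⁴ / 2.260 × 10⁻¹⁴ = 2.932 × 10⁻²⁰ kg·m/s.
KE = p²/(2m) = (2.932 × 10⁻²⁰)² / (2 × 6.645 × 10⁻²⁷) = 6.468 × 10⁻¹⁴ J = 404 keV.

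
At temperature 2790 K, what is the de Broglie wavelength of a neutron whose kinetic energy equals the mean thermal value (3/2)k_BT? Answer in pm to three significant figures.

KE = (3/2)k_BT = 1.5 × 1.381 × 10⁻²³ × 2790 = 5.779 × 10⁻²⁰ J.
p = √(2mKE) = √(2 × 1.675 × 10⁻²⁷ × 5.779 × 10⁻²⁰) = 1.391 × 10⁻²³ kg·m/s.
λ = h/p = 4.76 × 10⁻¹¹ m = 47.6 pm.

λ = 47.6 pm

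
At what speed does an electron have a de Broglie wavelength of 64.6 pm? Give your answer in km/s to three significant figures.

v = 1.13 × 10⁴ km/s

p = h/λ = 6.626 × 10⁻³⁴ / 6.460 × 10⁻¹¹ = 1.026 × 10⁻²³ kg·m/s.
v = p/m = 1.026 × 10⁻²³ / 9.109 × 10⁻³¹ = 1.13 × 10⁷ m/s = 1.13 × 10⁴ km/s.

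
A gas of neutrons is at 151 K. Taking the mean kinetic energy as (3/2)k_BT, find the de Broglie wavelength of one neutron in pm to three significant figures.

KE = (3/2)k_BT = 1.5 × 1.381 × 10⁻²³ × 151 = 3.128 × 10⁻²¹ J.
p = √(2mKE) = √(2 × 1.675 × 10⁻²⁷ × 3.128 × 10⁻²¹) = 3.237 × 10⁻²⁴ kg·m/s.
λ = h/p = 2.05 × 10⁻¹⁰ m = 205 pm.

λ = 205 pm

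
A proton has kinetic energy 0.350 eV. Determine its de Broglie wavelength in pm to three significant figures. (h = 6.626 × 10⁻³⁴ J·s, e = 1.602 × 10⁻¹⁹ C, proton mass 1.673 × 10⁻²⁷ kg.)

KE = 0.350 eV = 5.607 × 10⁻²⁰ J.
p = √(2mKE) = √(2 × 1.673 × 10⁻²⁷ × 5.607 × 10⁻²⁰) = 1.370 × 10⁻²³ kg·m/s.
λ = h/p = 6.626 × 10⁻³⁴ / 1.370 × 10⁻²³ = 4.84 × 10⁻¹¹ m = 48.4 pm.

λ = 48.4 pm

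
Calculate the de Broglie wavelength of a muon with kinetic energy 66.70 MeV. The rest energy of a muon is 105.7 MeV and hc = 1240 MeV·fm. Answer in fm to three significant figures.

λ = 9.10 fm

Total energy E = KE + m₀c² = 66.70 + 105.7 = 172.40 MeV.
(pc)² = E² − (m₀c²)² = (172.40)² − (105.7)² = 1.855 × 10⁴ MeV², so pc = 136.2 MeV.
λ = hc/(pc) = 1240 MeV·fm / 136.2 MeV = 9.10 fm.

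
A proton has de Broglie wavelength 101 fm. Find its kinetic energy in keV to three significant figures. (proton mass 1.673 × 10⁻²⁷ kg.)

p = h/λ = 6.626 × 10⁻³⁴ / 1.010 × 10⁻¹³ = 6.560 × 10⁻²¹ kg·m/s.
KE = p²/(2m) = (6.560 × 10⁻²¹)² / (2 × 1.673 × 10⁻²⁷) = 1.286 × 10⁻¹⁴ J = 80.3 keV.

KE = 80.3 keV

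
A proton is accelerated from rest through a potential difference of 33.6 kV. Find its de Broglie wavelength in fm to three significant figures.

KE = eV = 1.602 × 10⁻¹⁹ × 3.360 × 10⁴ = 5.383 × 10⁻¹⁵ J.
p = √(2mKE) = √(2 × 1.673 × 10⁻²⁷ × 5.383 × 10⁻¹⁵) = 4.244 × 10⁻²¹ kg·m/s.
λ = h/p = 6.626 × 10⁻³⁴ / 4.244 × 10⁻²¹ = 1.56 × 10⁻¹³ m = 156 fm.

λ = 156 fm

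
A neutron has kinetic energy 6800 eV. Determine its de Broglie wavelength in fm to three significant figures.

λ = 347 fm

KE = 6800 eV = 1.089 × 10⁻¹⁵ J.
p = √(2mKE) = √(2 × 1.675 × 10⁻²⁷ × 1.089 × 10⁻¹⁵) = 1.910 × 10⁻²¹ kg·m/s.
λ = h/p = 6.626 × 10⁻³⁴ / 1.910 × 10⁻²¹ = 3.47 × 10⁻¹³ m = 347 fm.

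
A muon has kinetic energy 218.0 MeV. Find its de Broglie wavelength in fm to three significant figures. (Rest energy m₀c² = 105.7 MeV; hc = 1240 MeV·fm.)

Total energy E = KE + m₀c² = 218.0 + 105.7 = 323.7 MeV.
(pc)² = E² − (m₀c²)² = (323.7)² − (105.7)² = 9.361 × 10⁴ MeV², so pc = 306.0 MeV.
λ = hc/(pc) = 1240 MeV·fm / 306.0 MeV = 4.05 fm.

λ = 4.05 fm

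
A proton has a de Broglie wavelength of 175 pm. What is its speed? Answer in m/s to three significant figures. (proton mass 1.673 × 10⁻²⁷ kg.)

v = 2260 m/s

p = h/λ = 6.626 × 10⁻³⁴ / 1.750 × 10⁻¹⁰ = 3.786 × 10⁻²⁴ kg·m/s.
v = p/m = 3.786 × 10⁻²⁴ / 1.673 × 10⁻²⁷ = 2.26 × 10³ m/s = 2260 m/s.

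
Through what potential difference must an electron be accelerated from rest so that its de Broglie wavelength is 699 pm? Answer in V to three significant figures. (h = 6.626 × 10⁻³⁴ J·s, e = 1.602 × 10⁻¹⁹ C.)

V = 3.08 V

p = h/λ = 6.626 × 10⁻³⁴ / 6.990 × 10⁻¹⁰ = 9.479 × 10⁻²⁵ kg·m/s.
KE = p²/(2m) = 4.932 × 10⁻¹⁹ J.
V = KE/e = 4.932 × 10⁻¹⁹ / (1.602 × 10⁻¹⁹) = 3.08 V.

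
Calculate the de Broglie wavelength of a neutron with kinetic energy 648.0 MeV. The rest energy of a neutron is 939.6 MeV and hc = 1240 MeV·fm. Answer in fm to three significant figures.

Total energy E = KE + m₀c² = 648.0 + 939.6 = 1587.6 MeV.
(pc)² = E² − (m₀c²)² = (1587.6)² − (939.6)² = 1.638 × 10⁶ MeV², so pc = 1280 MeV.
λ = hc/(pc) = 1240 MeV·fm / 1280 MeV = 0.969 fm.

λ = 0.969 fm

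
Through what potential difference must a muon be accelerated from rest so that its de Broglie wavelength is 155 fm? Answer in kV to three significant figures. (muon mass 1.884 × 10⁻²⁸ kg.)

p = h/λ = 6.626 × 10⁻³⁴ / 1.550 × 10⁻¹³ = 4.275 × 10⁻²¹ kg·m/s.
KE = p²/(2m) = 4.850 × 10⁻¹⁴ J.
V = KE/e = 4.850 × 10⁻¹⁴ / (1.602 × 10⁻¹⁹) = 303 kV.

V = 303 kV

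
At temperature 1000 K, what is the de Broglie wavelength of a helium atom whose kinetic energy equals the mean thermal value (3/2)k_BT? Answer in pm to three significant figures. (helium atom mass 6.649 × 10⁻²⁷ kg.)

KE = (3/2)k_BT = 1.5 × 1.381 × 10⁻²³ × 1000 = 2.072 × 10⁻²⁰ J.
p = √(2mKE) = √(2 × 6.649 × 10⁻²⁷ × 2.072 × 10⁻²⁰) = 1.660 × 10⁻²³ kg·m/s.
λ = h/p = 3.99 × 10⁻¹¹ m = 39.9 pm.

λ = 39.9 pm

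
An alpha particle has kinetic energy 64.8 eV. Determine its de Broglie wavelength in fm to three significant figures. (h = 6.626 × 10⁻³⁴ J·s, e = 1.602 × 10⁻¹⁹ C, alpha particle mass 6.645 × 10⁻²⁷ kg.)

KE = 64.8 eV = 1.038 × 10⁻¹⁷ J.
p = √(2mKE) = √(2 × 6.645 × 10⁻²⁷ × 1.038 × 10⁻¹⁷) = 3.714 × 10⁻²² kg·m/s.
λ = h/p = 6.626 × 10⁻³⁴ / 3.714 × 10⁻²² = 1.78 × 10⁻¹² m = 1780 fm.

λ = 1780 fm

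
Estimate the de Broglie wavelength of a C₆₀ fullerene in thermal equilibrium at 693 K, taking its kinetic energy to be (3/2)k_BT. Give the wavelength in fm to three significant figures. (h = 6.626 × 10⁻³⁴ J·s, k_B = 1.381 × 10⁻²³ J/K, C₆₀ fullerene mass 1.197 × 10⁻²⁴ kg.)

KE = (3/2)k_BT = 1.5 × 1.381 × 10⁻²³ × 693 = 1.436 × 10⁻²⁰ J.
p = √(2mKE) = √(2 × 1.197 × 10⁻²⁴ × 1.436 × 10⁻²⁰) = 1.854 × 10⁻²² kg·m/s.
λ = h/p = 3.57 × 10⁻¹² m = 3570 fm.

λ = 3570 fm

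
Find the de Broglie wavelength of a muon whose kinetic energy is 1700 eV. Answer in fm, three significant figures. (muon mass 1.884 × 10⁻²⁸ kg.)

KE = 1700 eV = 2.723 × 10⁻¹⁶ J.
p = √(2mKE) = √(2 × 1.884 × 10⁻²⁸ × 2.723 × 10⁻¹⁶) = 3.203 × 10⁻²² kg·m/s.
λ = h/p = 6.626 × 10⁻³⁴ / 3.203 × 10⁻²² = 2.07 × 10⁻¹² m = 2070 fm.

λ = 2070 fm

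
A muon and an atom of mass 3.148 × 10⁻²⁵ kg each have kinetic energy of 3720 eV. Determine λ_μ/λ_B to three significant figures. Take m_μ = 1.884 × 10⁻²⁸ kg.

At fixed KE, p = √(2mKE) so λ = h/p ∝ 1/√m.
λ_μ/λ_B = √(m_B/m_μ) = √(3.148 × 10⁻²⁵/1.884 × 10⁻²⁸) = √(1671) = 40.9.

λ_μ/λ_B = 40.9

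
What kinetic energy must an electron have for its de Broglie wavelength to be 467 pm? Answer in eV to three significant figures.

p = h/λ = 6.626 × 10⁻³⁴ / 4.670 × 10⁻¹⁰ = 1.419 × 10⁻²⁴ kg·m/s.
KE = p²/(2m) = (1.419 × 10⁻²⁴)² / (2 × 9.109 × 10⁻³¹) = 1.105 × 10⁻¹⁸ J = 6.90 eV.

KE = 6.90 eV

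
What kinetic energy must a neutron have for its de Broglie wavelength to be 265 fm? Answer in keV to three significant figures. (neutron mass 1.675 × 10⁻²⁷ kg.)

p = h/λ = 6.626 × 10⁻³⁴ / 2.650 × 10⁻¹³ = 2.500 × 10⁻²¹ kg·m/s.
KE = p²/(2m) = (2.500 × 10⁻²¹)² / (2 × 1.675 × 10⁻²⁷) = 1.866 × 10⁻¹⁵ J = 11.6 keV.

KE = 11.6 keV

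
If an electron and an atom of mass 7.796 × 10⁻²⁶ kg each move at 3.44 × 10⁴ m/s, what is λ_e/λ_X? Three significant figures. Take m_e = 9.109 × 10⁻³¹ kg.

At fixed v, p = mv so λ = h/(mv) ∝ 1/m.
λ_e/λ_X = m_X/m_e = 7.796 × 10⁻²⁶/9.109 × 10⁻³¹ = 8.56 × 10⁴.

λ_e/λ_X = 8.56 × 10⁴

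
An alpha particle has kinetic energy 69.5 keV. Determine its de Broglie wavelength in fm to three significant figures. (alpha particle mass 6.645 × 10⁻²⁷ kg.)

KE = 69.5 keV = 1.113 × 10⁻¹⁴ J.
p = √(2mKE) = √(2 × 6.645 × 10⁻²⁷ × 1.113 × 10⁻¹⁴) = 1.216 × 10⁻²⁰ kg·m/s.
λ = h/p = 6.626 × 10⁻³⁴ / 1.216 × 10⁻²⁰ = 5.45 × 10⁻¹⁴ m = 54.5 fm.

λ = 54.5 fm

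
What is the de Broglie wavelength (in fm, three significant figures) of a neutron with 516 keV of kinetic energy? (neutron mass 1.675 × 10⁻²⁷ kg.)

KE = 516 keV = 8.266 × 10⁻¹⁴ J.
p = √(2mKE) = √(2 × 1.675 × 10⁻²⁷ × 8.266 × 10⁻¹⁴) = 1.664 × 10⁻²⁰ kg·m/s.
λ = h/p = 6.626 × 10⁻³⁴ / 1.664 × 10⁻²⁰ = 3.98 × 10⁻¹⁴ m = 39.8 fm.

λ = 39.8 fm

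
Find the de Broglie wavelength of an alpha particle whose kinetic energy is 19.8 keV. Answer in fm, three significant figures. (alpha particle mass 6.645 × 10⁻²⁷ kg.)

KE = 19.8 keV = 3.172 × 10⁻¹⁵ J.
p = √(2mKE) = √(2 × 6.645 × 10⁻²⁷ × 3.172 × 10⁻¹⁵) = 6.493 × 10⁻²¹ kg·m/s.
λ = h/p = 6.626 × 10⁻³⁴ / 6.493 × 10⁻²¹ = 1.02 × 10⁻¹³ m = 102 fm.

λ = 102 fm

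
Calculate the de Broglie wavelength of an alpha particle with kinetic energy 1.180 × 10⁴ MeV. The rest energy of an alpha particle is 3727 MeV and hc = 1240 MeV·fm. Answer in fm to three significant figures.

λ = 0.0823 fm

Total energy E = KE + m₀c² = 1.180 × 10⁴ + 3727 = 15527 MeV.
(pc)² = E² − (m₀c²)² = (15527)² − (3727)² = 2.272 × 10⁸ MeV², so pc = 1.507 × 10⁴ MeV.
λ = hc/(pc) = 1240 MeV·fm / 1.507 × 10⁴ MeV = 0.0823 fm.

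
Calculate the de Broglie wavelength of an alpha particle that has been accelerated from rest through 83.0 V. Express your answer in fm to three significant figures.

λ = 1110 fm

KE = 2eV = 2 × 1.602 × 10⁻¹⁹ × 83.00 = 2.659 × 10⁻¹⁷ J.
p = √(2mKE) = √(2 × 6.645 × 10⁻²⁷ × 2.659 × 10⁻¹⁷) = 5.945 × 10⁻²² kg·m/s.
λ = h/p = 6.626 × 10⁻³⁴ / 5.945 × 10⁻²² = 1.11 × 10⁻¹² m = 1110 fm.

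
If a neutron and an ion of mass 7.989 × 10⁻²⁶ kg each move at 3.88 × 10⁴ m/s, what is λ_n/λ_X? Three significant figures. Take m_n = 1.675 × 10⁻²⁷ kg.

At fixed v, p = mv so λ = h/(mv) ∝ 1/m.
λ_n/λ_X = m_X/m_n = 7.989 × 10⁻²⁶/1.675 × 10⁻²⁷ = 47.7.

λ_n/λ_X = 47.7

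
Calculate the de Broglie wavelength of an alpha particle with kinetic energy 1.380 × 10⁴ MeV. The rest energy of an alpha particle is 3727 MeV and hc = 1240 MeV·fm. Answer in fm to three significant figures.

λ = 0.0724 fm

Total energy E = KE + m₀c² = 1.380 × 10⁴ + 3727 = 17527 MeV.
(pc)² = E² − (m₀c²)² = (17527)² − (3727)² = 2.933 × 10⁸ MeV², so pc = 1.713 × 10⁴ MeV.
λ = hc/(pc) = 1240 MeV·fm / 1.713 × 10⁴ MeV = 0.0724 fm.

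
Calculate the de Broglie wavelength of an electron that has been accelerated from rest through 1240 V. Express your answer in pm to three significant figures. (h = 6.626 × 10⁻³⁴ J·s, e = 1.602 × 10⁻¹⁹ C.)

λ = 34.8 pm

KE = eV = 1.602 × 10⁻¹⁹ × 1240 = 1.986 × 10⁻¹⁶ J.
p = √(2mKE) = √(2 × 9.109 × 10⁻³¹ × 1.986 × 10⁻¹⁶) = 1.902 × 10⁻²³ kg·m/s.
λ = h/p = 6.626 × 10⁻³⁴ / 1.902 × 10⁻²³ = 3.48 × 10⁻¹¹ m = 34.8 pm.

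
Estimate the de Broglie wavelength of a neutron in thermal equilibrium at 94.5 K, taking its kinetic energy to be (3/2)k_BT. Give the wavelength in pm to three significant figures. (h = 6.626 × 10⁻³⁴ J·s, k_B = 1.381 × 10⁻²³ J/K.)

KE = (3/2)k_BT = 1.5 × 1.381 × 10⁻²³ × 94.5 = 1.958 × 10⁻²¹ J.
p = √(2mKE) = √(2 × 1.675 × 10⁻²⁷ × 1.958 × 10⁻²¹) = 2.561 × 10⁻²⁴ kg·m/s.
λ = h/p = 2.59 × 10⁻¹⁰ m = 259 pm.

λ = 259 pm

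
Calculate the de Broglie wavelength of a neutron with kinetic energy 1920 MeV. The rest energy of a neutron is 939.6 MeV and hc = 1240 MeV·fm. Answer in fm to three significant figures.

Total energy E = KE + m₀c² = 1920 + 939.6 = 2859.6 MeV.
(pc)² = E² − (m₀c²)² = (2859.6)² − (939.6)² = 7.294 × 10⁶ MeV², so pc = 2701 MeV.
λ = hc/(pc) = 1240 MeV·fm / 2701 MeV = 0.459 fm.

λ = 0.459 fm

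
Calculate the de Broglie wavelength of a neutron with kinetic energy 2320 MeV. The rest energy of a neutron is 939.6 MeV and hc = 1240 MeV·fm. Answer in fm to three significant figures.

λ = 0.397 fm

Total energy E = KE + m₀c² = 2320 + 939.6 = 3259.6 MeV.
(pc)² = E² − (m₀c²)² = (3259.6)² − (939.6)² = 9.742 × 10⁶ MeV², so pc = 3121 MeV.
λ = hc/(pc) = 1240 MeV·fm / 3121 MeV = 0.397 fm.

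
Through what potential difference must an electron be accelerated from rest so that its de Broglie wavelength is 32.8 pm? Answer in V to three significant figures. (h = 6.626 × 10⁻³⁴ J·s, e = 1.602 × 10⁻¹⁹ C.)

V = 1400 V

p = h/λ = 6.626 × 10⁻³⁴ / 3.280 × 10⁻¹¹ = 2.020 × 10⁻²³ kg·m/s.
KE = p²/(2m) = 2.240 × 10⁻¹⁶ J.
V = KE/e = 2.240 × 10⁻¹⁶ / (1.602 × 10⁻¹⁹) = 1400 V.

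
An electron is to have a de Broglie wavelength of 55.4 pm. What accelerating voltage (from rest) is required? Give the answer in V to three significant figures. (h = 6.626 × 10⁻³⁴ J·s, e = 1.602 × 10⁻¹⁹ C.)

V = 490 V

p = h/λ = 6.626 × 10⁻³⁴ / 5.540 × 10⁻¹¹ = 1.196 × 10⁻²³ kg·m/s.
KE = p²/(2m) = 7.852 × 10⁻¹⁷ J.
V = KE/e = 7.852 × 10⁻¹⁷ / (1.602 × 10⁻¹⁹) = 490 V.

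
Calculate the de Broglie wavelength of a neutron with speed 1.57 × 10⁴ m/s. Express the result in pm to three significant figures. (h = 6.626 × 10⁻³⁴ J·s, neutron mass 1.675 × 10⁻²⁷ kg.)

p = mv = 1.675 × 10⁻²⁷ × 1.57 × 10⁴ = 2.630 × 10⁻²³ kg·m/s.
λ = h/p = 6.626 × 10⁻³⁴ / 2.630 × 10⁻²³ = 2.52 × 10⁻¹¹ m = 25.2 pm.

λ = 25.2 pm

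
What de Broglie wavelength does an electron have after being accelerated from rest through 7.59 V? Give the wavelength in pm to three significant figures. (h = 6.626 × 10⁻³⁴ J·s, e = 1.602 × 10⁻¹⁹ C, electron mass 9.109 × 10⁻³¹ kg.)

λ = 445 pm

KE = eV = 1.602 × 10⁻¹⁹ × 7.590 = 1.216 × 10⁻¹⁸ J.
p = √(2mKE) = √(2 × 9.109 × 10⁻³¹ × 1.216 × 10⁻¹⁸) = 1.488 × 10⁻²⁴ kg·m/s.
λ = h/p = 6.626 × 10⁻³⁴ / 1.488 × 10⁻²⁴ = 4.45 × 10⁻¹⁰ m = 445 pm.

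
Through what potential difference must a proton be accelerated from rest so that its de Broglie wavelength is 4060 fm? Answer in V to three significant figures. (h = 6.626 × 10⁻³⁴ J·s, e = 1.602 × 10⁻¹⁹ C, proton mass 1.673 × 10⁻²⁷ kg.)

p = h/λ = 6.626 × 10⁻³⁴ / 4.060 × 10⁻¹² = 1.632 × 10⁻²² kg·m/s.
KE = p²/(2m) = 7.960 × 10⁻¹⁸ J.
V = KE/e = 7.960 × 10⁻¹⁸ / (1.602 × 10⁻¹⁹) = 49.7 V.

V = 49.7 V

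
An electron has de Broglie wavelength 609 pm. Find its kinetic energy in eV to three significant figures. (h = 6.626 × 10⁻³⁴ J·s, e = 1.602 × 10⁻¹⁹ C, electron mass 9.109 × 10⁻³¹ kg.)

p = h/λ = 6.626 × 10⁻³⁴ / 6.090 × 10⁻¹⁰ = 1.088 × 10⁻²⁴ kg·m/s.
KE = p²/(2m) = (1.088 × 10⁻²⁴)² / (2 × 9.109 × 10⁻³¹) = 6.498 × 10⁻¹⁹ J = 4.06 eV.

KE = 4.06 eV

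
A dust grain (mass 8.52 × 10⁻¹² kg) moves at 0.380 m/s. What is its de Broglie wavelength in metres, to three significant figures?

λ = 2.05 × 10⁻²² m

p = mv = 8.52 × 10⁻¹² × 0.380 = 3.238 × 10⁻¹² kg·m/s.
λ = h/p = 6.626 × 10⁻³⁴ / 3.238 × 10⁻¹² = 2.05 × 10⁻²² m.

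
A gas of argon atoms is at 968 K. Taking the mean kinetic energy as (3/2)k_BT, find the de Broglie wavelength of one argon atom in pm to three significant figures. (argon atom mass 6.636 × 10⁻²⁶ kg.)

λ = 12.8 pm

KE = (3/2)k_BT = 1.5 × 1.381 × 10⁻²³ × 968 = 2.005 × 10⁻²⁰ J.
p = √(2mKE) = √(2 × 6.636 × 10⁻²⁶ × 2.005 × 10⁻²⁰) = 5.159 × 10⁻²³ kg·m/s.
λ = h/p = 1.28 × 10⁻¹¹ m = 12.8 pm.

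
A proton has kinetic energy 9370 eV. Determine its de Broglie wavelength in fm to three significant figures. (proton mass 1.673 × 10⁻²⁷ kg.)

KE = 9370 eV = 1.501 × 10⁻¹⁵ J.
p = √(2mKE) = √(2 × 1.673 × 10⁻²⁷ × 1.501 × 10⁻¹⁵) = 2.241 × 10⁻²¹ kg·m/s.
λ = h/p = 6.626 × 10⁻³⁴ / 2.241 × 10⁻²¹ = 2.96 × 10⁻¹³ m = 296 fm.

λ = 296 fm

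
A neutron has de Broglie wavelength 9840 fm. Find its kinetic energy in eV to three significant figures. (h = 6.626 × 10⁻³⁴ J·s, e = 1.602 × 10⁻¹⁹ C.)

KE = 8.45 eV

p = h/λ = 6.626 × 10⁻³⁴ / 9.840 × 10⁻¹² = 6.734 × 10⁻²³ kg·m/s.
KE = p²/(2m) = (6.734 × 10⁻²³)² / (2 × 1.675 × 10⁻²⁷) = 1.354 × 10⁻¹⁸ J = 8.45 eV.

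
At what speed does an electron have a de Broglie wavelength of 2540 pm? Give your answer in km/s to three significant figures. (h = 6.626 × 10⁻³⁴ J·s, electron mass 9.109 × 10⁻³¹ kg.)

p = h/λ = 6.626 × 10⁻³⁴ / 2.540 × 10⁻⁹ = 2.609 × 10⁻²⁵ kg·m/s.
v = p/m = 2.609 × 10⁻²⁵ / 9.109 × 10⁻³¹ = 2.86 × 10⁵ m/s = 286 km/s.

v = 286 km/s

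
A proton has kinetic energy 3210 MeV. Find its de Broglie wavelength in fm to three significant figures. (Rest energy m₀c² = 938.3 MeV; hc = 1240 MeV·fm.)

Total energy E = KE + m₀c² = 3210 + 938.3 = 4148.3 MeV.
(pc)² = E² − (m₀c²)² = (4148.3)² − (938.3)² = 1.633 × 10⁷ MeV², so pc = 4041 MeV.
λ = hc/(pc) = 1240 MeV·fm / 4041 MeV = 0.307 fm.

λ = 0.307 fm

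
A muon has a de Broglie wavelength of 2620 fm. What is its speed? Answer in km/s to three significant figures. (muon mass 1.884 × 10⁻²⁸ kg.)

v = 1340 km/s

p = h/λ = 6.626 × 10⁻³⁴ / 2.620 × 10⁻¹² = 2.529 × 10⁻²² kg·m/s.
v = p/m = 2.529 × 10⁻²² / 1.884 × 10⁻²⁸ = 1.34 × 10⁶ m/s = 1340 km/s.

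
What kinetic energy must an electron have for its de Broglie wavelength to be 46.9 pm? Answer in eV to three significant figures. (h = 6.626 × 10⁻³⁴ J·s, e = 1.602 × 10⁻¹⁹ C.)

KE = 684 eV

p = h/λ = 6.626 × 10⁻³⁴ / 4.690 × 10⁻¹¹ = 1.413 × 10⁻²³ kg·m/s.
KE = p²/(2m) = (1.413 × 10⁻²³)² / (2 × 9.109 × 10⁻³¹) = 1.096 × 10⁻¹⁶ J = 684 eV.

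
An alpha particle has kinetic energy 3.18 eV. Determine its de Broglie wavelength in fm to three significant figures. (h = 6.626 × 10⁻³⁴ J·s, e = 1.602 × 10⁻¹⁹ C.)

λ = 8050 fm

KE = 3.18 eV = 5.094 × 10⁻¹⁹ J.
p = √(2mKE) = √(2 × 6.645 × 10⁻²⁷ × 5.094 × 10⁻¹⁹) = 8.228 × 10⁻²³ kg·m/s.
λ = h/p = 6.626 × 10⁻³⁴ / 8.228 × 10⁻²³ = 8.05 × 10⁻¹² m = 8050 fm.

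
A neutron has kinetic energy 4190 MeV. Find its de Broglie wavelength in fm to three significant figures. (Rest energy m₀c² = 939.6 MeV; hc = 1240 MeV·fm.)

Total energy E = KE + m₀c² = 4190 + 939.6 = 5129.6 MeV.
(pc)² = E² − (m₀c²)² = (5129.6)² − (939.6)² = 2.543 × 10⁷ MeV², so pc = 5043 MeV.
λ = hc/(pc) = 1240 MeV·fm / 5043 MeV = 0.246 fm.

λ = 0.246 fm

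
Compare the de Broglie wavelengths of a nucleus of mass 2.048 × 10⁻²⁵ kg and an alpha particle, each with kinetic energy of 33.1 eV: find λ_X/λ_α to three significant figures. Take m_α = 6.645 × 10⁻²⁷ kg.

At fixed KE, p = √(2mKE) so λ = h/p ∝ 1/√m.
λ_X/λ_α = √(m_α/m_X) = √(6.645 × 10⁻²⁷/2.048 × 10⁻²⁵) = √(0.03245) = 0.180.

λ_X/λ_α = 0.180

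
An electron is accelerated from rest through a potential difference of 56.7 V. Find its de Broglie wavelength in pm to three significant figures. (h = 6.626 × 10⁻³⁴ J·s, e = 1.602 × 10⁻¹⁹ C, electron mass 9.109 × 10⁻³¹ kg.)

KE = eV = 1.602 × 10⁻¹⁹ × 56.70 = 9.083 × 10⁻¹⁸ J.
p = √(2mKE) = √(2 × 9.109 × 10⁻³¹ × 9.083 × 10⁻¹⁸) = 4.068 × 10⁻²⁴ kg·m/s.
λ = h/p = 6.626 × 10⁻³⁴ / 4.068 × 10⁻²⁴ = 1.63 × 10⁻¹⁰ m = 163 pm.

λ = 163 pm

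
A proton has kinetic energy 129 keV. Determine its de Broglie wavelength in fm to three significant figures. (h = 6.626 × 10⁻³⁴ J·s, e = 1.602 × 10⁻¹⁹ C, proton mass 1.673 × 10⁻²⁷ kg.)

λ = 79.7 fm

KE = 129 keV = 2.067 × 10⁻¹⁴ J.
p = √(2mKE) = √(2 × 1.673 × 10⁻²⁷ × 2.067 × 10⁻¹⁴) = 8.316 × 10⁻²¹ kg·m/s.
λ = h/p = 6.626 × 10⁻³⁴ / 8.316 × 10⁻²¹ = 7.97 × 10⁻¹⁴ m = 79.7 fm.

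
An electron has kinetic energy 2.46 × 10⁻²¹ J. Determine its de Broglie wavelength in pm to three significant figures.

p = √(2mKE) = √(2 × 9.109 × 10⁻³¹ × 2.460 × 10⁻²¹) = 6.694 × 10⁻²⁶ kg·m/s.
λ = h/p = 6.626 × 10⁻³⁴ / 6.694 × 10⁻²⁶ = 9.90 × 10⁻⁹ m = 9900 pm.

λ = 9900 pm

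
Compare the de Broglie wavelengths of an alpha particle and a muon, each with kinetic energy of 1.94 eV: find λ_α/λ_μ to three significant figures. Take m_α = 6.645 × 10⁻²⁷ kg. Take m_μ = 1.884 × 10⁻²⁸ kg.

At fixed KE, p = √(2mKE) so λ = h/p ∝ 1/√m.
λ_α/λ_μ = √(m_μ/m_α) = √(1.884 × 10⁻²⁸/6.645 × 10⁻²⁷) = √(0.02835) = 0.168.

λ_α/λ_μ = 0.168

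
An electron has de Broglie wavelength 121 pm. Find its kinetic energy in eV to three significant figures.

KE = 103 eV

p = h/λ = 6.626 × 10⁻³⁴ / 1.210 × 10⁻¹⁰ = 5.476 × 10⁻²⁴ kg·m/s.
KE = p²/(2m) = (5.476 × 10⁻²⁴)² / (2 × 9.109 × 10⁻³¹) = 1.646 × 10⁻¹⁷ J = 103 eV.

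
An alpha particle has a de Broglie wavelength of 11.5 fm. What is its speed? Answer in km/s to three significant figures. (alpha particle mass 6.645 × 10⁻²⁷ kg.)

v = 8670 km/s

p = h/λ = 6.626 × 10⁻³⁴ / 1.150 × 10⁻¹⁴ = 5.762 × 10⁻²⁰ kg·m/s.
v = p/m = 5.762 × 10⁻²⁰ / 6.645 × 10⁻²⁷ = 8.67 × 10⁶ m/s = 8670 km/s.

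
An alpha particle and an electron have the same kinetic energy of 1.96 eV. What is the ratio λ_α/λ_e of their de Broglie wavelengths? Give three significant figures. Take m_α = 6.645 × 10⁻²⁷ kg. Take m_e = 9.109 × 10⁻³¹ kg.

λ_α/λ_e = 0.0117

At fixed KE, p = √(2mKE) so λ = h/p ∝ 1/√m.
λ_α/λ_e = √(m_e/m_α) = √(9.109 × 10⁻³¹/6.645 × 10⁻²⁷) = √(1.371 × 10⁻⁴) = 0.0117.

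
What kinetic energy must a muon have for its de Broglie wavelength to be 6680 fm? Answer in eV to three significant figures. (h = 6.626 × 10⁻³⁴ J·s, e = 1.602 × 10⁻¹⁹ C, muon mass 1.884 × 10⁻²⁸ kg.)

p = h/λ = 6.626 × 10⁻³⁴ / 6.680 × 10⁻¹² = 9.919 × 10⁻²³ kg·m/s.
KE = p²/(2m) = (9.919 × 10⁻²³)² / (2 × 1.884 × 10⁻²⁸) = 2.611 × 10⁻¹⁷ J = 163 eV.

KE = 163 eV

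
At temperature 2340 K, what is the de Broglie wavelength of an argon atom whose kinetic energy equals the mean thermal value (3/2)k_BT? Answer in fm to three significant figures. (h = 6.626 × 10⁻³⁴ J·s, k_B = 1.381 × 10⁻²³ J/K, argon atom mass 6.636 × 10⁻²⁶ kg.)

KE = (3/2)k_BT = 1.5 × 1.381 × 10⁻²³ × 2340 = 4.847 × 10⁻²⁰ J.
p = √(2mKE) = √(2 × 6.636 × 10⁻²⁶ × 4.847 × 10⁻²⁰) = 8.021 × 10⁻²³ kg·m/s.
λ = h/p = 8.26 × 10⁻¹² m = 8260 fm.

λ = 8260 fm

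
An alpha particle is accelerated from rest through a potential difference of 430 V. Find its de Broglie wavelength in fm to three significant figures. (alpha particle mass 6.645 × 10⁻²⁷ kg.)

λ = 490 fm

KE = 2eV = 2 × 1.602 × 10⁻¹⁹ × 430.0 = 1.378 × 10⁻¹⁶ J.
p = √(2mKE) = √(2 × 6.645 × 10⁻²⁷ × 1.378 × 10⁻¹⁶) = 1.353 × 10⁻²¹ kg·m/s.
λ = h/p = 6.626 × 10⁻³⁴ / 1.353 × 10⁻²¹ = 4.90 × 10⁻¹³ m = 490 fm.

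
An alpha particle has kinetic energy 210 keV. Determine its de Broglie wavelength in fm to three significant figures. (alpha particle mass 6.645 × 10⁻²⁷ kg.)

λ = 31.3 fm

KE = 210 keV = 3.364 × 10⁻¹⁴ J.
p = √(2mKE) = √(2 × 6.645 × 10⁻²⁷ × 3.364 × 10⁻¹⁴) = 2.114 × 10⁻²⁰ kg·m/s.
λ = h/p = 6.626 × 10⁻³⁴ / 2.114 × 10⁻²⁰ = 3.13 × 10⁻¹⁴ m = 31.3 fm.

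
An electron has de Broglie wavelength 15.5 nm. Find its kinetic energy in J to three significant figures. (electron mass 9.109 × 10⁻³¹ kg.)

KE = 1.00 × 10⁻²¹ J

p = h/λ = 6.626 × 10⁻³⁴ / 1.550 × 10⁻⁸ = 4.275 × 10⁻²⁶ kg·m/s.
KE = p²/(2m) = (4.275 × 10⁻²⁶)² / (2 × 9.109 × 10⁻³¹) = 1.003 × 10⁻²¹ J = 1.00 × 10⁻²¹ J.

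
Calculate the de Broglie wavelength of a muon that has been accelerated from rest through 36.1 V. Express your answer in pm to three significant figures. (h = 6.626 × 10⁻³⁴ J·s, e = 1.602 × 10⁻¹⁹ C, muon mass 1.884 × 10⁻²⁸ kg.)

KE = eV = 1.602 × 10⁻¹⁹ × 36.10 = 5.783 × 10⁻¹⁸ J.
p = √(2mKE) = √(2 × 1.884 × 10⁻²⁸ × 5.783 × 10⁻¹⁸) = 4.668 × 10⁻²³ kg·m/s.
λ = h/p = 6.626 × 10⁻³⁴ / 4.668 × 10⁻²³ = 1.42 × 10⁻¹¹ m = 14.2 pm.

λ = 14.2 pm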